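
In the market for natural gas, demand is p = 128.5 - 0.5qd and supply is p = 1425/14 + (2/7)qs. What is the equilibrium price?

Set the two price expressions equal: 128.5 - 0.5q = 1425/14 + (2/7)q.
187/7 = (11/14)q, so q* = 34.
p* = 128.5 − (0.5)(34) = 111.5.

p* = 111.5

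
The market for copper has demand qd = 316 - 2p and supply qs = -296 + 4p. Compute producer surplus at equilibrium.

Equilibrium: 316 - 2p = -296 + 4p gives p* = 102, q* = 112.
Supply starts at p = 74 (where qs = 0).
PS = ½(102 − 74)(112) = 1568.

Producer surplus = 1568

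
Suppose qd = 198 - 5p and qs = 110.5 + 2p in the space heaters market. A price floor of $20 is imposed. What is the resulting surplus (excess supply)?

Surplus = 52.5

Equilibrium price would be p* = 12.5, so the floor at 20 binds.
At p = 20: qd = 98, qs = 150.5.
Surplus = 150.5 − 98 = 52.5.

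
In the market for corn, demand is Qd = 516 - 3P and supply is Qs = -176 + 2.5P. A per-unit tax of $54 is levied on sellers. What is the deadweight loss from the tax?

Pre-tax equilibrium: P* = 1384/11, Q* = 1524/11.
Tax on sellers shifts supply to Qs = -176 + 2.5(P − 54) = -311 + 2.5P.
516 - 3P = -311 + 2.5P gives buyer price Pb = 1654/11; sellers receive Ps = 1654/11 − 54 = 1060/11.
New quantity: Q = 516 − 3(1654/11) = 714/11.
DWL = ½ × 54 × (1524/11 − 714/11) = 21870/11.

Deadweight loss = 21870/11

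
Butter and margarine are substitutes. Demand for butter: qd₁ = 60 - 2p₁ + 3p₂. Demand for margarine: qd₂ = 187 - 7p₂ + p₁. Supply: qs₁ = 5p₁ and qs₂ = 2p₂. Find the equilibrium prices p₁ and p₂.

p₁ = 18.35, p₂ = 1369/60

Market 1: 60 - 2p₁ + 3p₂ = 5p₁ → 7p₁ - 3p₂ = 60.
Market 2: 9p₂ - p₁ = 187.
Eliminating p₂: 9×(1) + 3×(2) gives 60p₁ = 1101, so p₁ = 18.35.
Back-substitute into (2): p₂ = (187 + 1×18.35) / 9 = 1369/60.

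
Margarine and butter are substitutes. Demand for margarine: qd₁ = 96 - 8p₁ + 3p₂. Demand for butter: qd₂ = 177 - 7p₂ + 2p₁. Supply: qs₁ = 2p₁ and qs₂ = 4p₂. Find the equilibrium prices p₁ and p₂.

p₁ = 1587/104, p₂ = 981/52

Market 1: 96 - 8p₁ + 3p₂ = 2p₁ → 10p₁ - 3p₂ = 96.
Market 2: 11p₂ - 2p₁ = 177.
Eliminating p₂: 11×(1) + 3×(2) gives 104p₁ = 1587, so p₁ = 1587/104.
Back-substitute into (2): p₂ = (177 + 2×1587/104) / 11 = 981/52.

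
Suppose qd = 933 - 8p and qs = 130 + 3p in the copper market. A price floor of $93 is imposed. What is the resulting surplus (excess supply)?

Equilibrium price would be p* = 73, so the floor at 93 binds.
At p = 93: qd = 189, qs = 409.
Surplus = 409 − 189 = 220.

Surplus = 220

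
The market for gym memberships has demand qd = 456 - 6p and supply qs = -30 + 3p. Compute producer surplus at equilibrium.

Equilibrium: 456 - 6p = -30 + 3p gives p* = 54, q* = 132.
Supply starts at p = 10 (where qs = 0).
PS = ½(54 − 10)(132) = 2904.

Producer surplus = 2904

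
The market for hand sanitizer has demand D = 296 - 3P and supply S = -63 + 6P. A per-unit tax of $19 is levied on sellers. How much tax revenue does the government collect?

Tax revenue = 7885/3

Pre-tax equilibrium: P* = 359/9, Q* = 529/3.
Tax on sellers shifts supply to S = -63 + 6(P − 19) = -177 + 6P.
296 - 3P = -177 + 6P gives buyer price Pb = 473/9; sellers receive Ps = 473/9 − 19 = 302/9.
New quantity: Q = 296 − 3(473/9) = 415/3.
Revenue = 19 × 415/3 = 7885/3.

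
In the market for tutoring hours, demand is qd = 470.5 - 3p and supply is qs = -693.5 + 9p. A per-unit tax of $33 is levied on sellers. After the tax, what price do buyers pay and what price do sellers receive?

Buyers pay $121.75, sellers receive $88.75

Pre-tax equilibrium: p* = 97, q* = 179.5.
Tax on sellers shifts supply to qs = -693.5 + 9(p − 33) = -990.5 + 9p.
470.5 - 3p = -990.5 + 9p gives buyer price pb = 121.75; sellers receive ps = 121.75 − 33 = 88.75.
New quantity: q = 470.5 − 3(121.75) = 105.25.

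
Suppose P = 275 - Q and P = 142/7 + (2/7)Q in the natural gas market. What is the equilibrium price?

P* = 692/9

Set the two price expressions equal: 275 - Q = 142/7 + (2/7)Q.
1783/7 = (9/7)Q, so Q* = 1783/9.
P* = 275 − (1)(1783/9) = 692/9.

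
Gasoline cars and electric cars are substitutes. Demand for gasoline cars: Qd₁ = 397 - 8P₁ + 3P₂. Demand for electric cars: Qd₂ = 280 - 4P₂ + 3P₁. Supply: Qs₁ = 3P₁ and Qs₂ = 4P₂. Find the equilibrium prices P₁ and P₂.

P₁ = 4016/79, P₂ = 4271/79

Market 1: 397 - 8P₁ + 3P₂ = 3P₁ → 11P₁ - 3P₂ = 397.
Market 2: 8P₂ - 3P₁ = 280.
Eliminating P₂: 8×(1) + 3×(2) gives 79P₁ = 4016, so P₁ = 4016/79.
Back-substitute into (2): P₂ = (280 + 3×4016/79) / 8 = 4271/79.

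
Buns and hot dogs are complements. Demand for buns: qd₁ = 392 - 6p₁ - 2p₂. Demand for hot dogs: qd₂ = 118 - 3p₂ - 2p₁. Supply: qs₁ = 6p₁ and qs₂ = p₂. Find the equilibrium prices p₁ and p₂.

p₁ = 333/11, p₂ = 158/11

Market 1: 392 - 6p₁ - 2p₂ = 6p₁ → 12p₁ + 2p₂ = 392.
Market 2: 4p₂ + 2p₁ = 118.
Eliminating p₂: 4×(1) − 2×(2) gives 44p₁ = 1332, so p₁ = 333/11.
Back-substitute into (2): p₂ = (118 − 2×333/11) / 4 = 158/11.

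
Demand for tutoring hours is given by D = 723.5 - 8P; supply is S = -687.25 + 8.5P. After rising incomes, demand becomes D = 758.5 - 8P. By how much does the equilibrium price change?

ΔP = 70/33

Original equilibrium: P* = 85.5, Q* = 39.5.
New equilibrium: 758.5 - 8P = -687.25 + 8.5P, so 1445.75 = 16.5P and P' = 5783/66; Q' = 758.5 − 8(5783/66) = 3797/66.
Change in price: 5783/66 − 85.5 = 70/33.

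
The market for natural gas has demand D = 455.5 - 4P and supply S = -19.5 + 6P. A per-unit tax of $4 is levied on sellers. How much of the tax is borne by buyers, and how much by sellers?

Buyers bear $2.4, sellers bear $1.6

Pre-tax equilibrium: P* = 47.5, Q* = 265.5.
Tax on sellers shifts supply to S = -19.5 + 6(P − 4) = -43.5 + 6P.
455.5 - 4P = -43.5 + 6P gives buyer price Pb = 49.9; sellers receive Ps = 49.9 − 4 = 45.9.
New quantity: Q = 455.5 − 4(49.9) = 255.9.
Buyer burden = 49.9 − 47.5 = 2.4; seller burden = 47.5 − 45.9 = 1.6.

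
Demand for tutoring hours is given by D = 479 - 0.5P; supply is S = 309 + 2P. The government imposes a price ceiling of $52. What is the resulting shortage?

Shortage = 40

Equilibrium price would be P* = 68, so the ceiling at 52 binds.
At P = 52: D = 479 − 0.5(52) = 453, S = 309 + 2(52) = 413.
Shortage = 453 − 413 = 40.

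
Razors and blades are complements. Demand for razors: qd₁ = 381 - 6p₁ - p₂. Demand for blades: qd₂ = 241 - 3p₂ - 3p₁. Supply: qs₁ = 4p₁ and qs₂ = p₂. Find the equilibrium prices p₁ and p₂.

p₁ = 1283/37, p₂ = 1267/37

Market 1: 381 - 6p₁ - p₂ = 4p₁ → 10p₁ + p₂ = 381.
Market 2: 4p₂ + 3p₁ = 241.
Eliminating p₂: 4×(1) − 1×(2) gives 37p₁ = 1283, so p₁ = 1283/37.
Back-substitute into (2): p₂ = (241 − 3×1283/37) / 4 = 1267/37.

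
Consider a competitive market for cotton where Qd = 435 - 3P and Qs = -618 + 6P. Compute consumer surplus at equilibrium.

Equilibrium: 435 - 3P = -618 + 6P gives P* = 117, Q* = 84.
Demand choke price (Qd = 0): P = 145.
CS = ½(145 − 117)(84) = 1176.

Consumer surplus = 1176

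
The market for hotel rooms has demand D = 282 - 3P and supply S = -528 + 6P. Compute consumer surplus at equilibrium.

Equilibrium: 282 - 3P = -528 + 6P gives P* = 90, Q* = 12.
Demand choke price (D = 0): P = 94.
CS = ½(94 − 90)(12) = 24.

Consumer surplus = 24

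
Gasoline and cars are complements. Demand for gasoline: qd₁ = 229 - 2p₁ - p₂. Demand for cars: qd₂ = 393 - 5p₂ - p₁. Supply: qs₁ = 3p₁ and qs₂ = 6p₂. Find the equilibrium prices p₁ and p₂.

Market 1: 229 - 2p₁ - p₂ = 3p₁ → 5p₁ + p₂ = 229.
Market 2: 11p₂ + p₁ = 393.
Eliminating p₂: 11×(1) − 1×(2) gives 54p₁ = 2126, so p₁ = 1063/27.
Back-substitute into (2): p₂ = (393 − 1×1063/27) / 11 = 868/27.

p₁ = 1063/27, p₂ = 868/27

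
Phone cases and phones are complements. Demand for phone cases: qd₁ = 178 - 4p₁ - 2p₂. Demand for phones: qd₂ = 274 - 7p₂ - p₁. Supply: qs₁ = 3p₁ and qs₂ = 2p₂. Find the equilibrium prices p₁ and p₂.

p₁ = 1054/61, p₂ = 1740/61

Market 1: 178 - 4p₁ - 2p₂ = 3p₁ → 7p₁ + 2p₂ = 178.
Market 2: 9p₂ + p₁ = 274.
Eliminating p₂: 9×(1) − 2×(2) gives 61p₁ = 1054, so p₁ = 1054/61.
Back-substitute into (2): p₂ = (274 − 1×1054/61) / 9 = 1740/61.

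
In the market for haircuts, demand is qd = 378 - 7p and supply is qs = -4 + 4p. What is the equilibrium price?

Set qd = qs: 378 - 7p = -4 + 4p.
382 = 11p, so p* = 382/11.
q* = 378 − 7(382/11) = 1484/11.

p* = 382/11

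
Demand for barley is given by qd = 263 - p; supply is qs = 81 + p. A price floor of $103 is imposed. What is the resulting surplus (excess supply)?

Surplus = 24

Equilibrium price would be p* = 91, so the floor at 103 binds.
At p = 103: qd = 160, qs = 184.
Surplus = 184 − 160 = 24.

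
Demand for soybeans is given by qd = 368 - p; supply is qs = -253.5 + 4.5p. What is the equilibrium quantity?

q* = 255

Set qd = qs: 368 - p = -253.5 + 4.5p.
621.5 = 5.5p, so p* = 113.
q* = 368 − 1(113) = 255.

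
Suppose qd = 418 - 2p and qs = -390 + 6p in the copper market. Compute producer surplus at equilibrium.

Producer surplus = 3888

Equilibrium: 418 - 2p = -390 + 6p gives p* = 101, q* = 216.
Supply starts at p = 65 (where qs = 0).
PS = ½(101 − 65)(216) = 3888.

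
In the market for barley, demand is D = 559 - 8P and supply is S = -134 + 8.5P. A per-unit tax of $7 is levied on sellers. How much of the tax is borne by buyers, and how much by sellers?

Pre-tax equilibrium: P* = 42, Q* = 223.
Tax on sellers shifts supply to S = -134 + 8.5(P − 7) = -193.5 + 8.5P.
559 - 8P = -193.5 + 8.5P gives buyer price Pb = 1505/33; sellers receive Ps = 1505/33 − 7 = 1274/33.
New quantity: Q = 559 − 8(1505/33) = 6407/33.
Buyer burden = 1505/33 − 42 = 119/33; seller burden = 42 − 1274/33 = 112/33.

Buyers bear 119/33, sellers bear 112/33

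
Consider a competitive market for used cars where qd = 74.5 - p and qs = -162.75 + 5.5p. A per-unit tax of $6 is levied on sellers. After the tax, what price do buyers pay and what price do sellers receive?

Pre-tax equilibrium: p* = 36.5, q* = 38.
Tax on sellers shifts supply to qs = -162.75 + 5.5(p − 6) = -195.75 + 5.5p.
74.5 - p = -195.75 + 5.5p gives buyer price pb = 1081/26; sellers receive ps = 1081/26 − 6 = 925/26.
New quantity: q = 74.5 − 1(1081/26) = 428/13.

Buyers pay 1081/26, sellers receive 925/26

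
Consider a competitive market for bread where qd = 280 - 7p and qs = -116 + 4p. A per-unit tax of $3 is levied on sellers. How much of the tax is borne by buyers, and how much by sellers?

Buyers bear 12/11, sellers bear 21/11

Pre-tax equilibrium: p* = 36, q* = 28.
Tax on sellers shifts supply to qs = -116 + 4(p − 3) = -128 + 4p.
280 - 7p = -128 + 4p gives buyer price pb = 408/11; sellers receive ps = 408/11 − 3 = 375/11.
New quantity: q = 280 − 7(408/11) = 224/11.
Buyer burden = 408/11 − 36 = 12/11; seller burden = 36 − 375/11 = 21/11.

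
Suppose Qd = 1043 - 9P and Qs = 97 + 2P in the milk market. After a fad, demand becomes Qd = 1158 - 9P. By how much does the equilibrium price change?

ΔP = 115/11

Original equilibrium: P* = 86, Q* = 269.
New equilibrium: 1158 - 9P = 97 + 2P, so 1061 = 11P and P' = 1061/11; Q' = 1158 − 9(1061/11) = 3189/11.
Change in price: 1061/11 − 86 = 115/11.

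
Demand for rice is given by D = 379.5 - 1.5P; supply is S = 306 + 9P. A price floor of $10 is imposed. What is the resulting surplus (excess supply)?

Equilibrium price would be P* = 7, so the floor at 10 binds.
At P = 10: D = 364.5, S = 396.
Surplus = 396 − 364.5 = 31.5.

Surplus = 31.5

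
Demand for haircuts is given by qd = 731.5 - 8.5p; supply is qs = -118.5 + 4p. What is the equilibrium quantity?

q* = 153.5

Set qd = qs: 731.5 - 8.5p = -118.5 + 4p.
850 = 12.5p, so p* = 68.
q* = 731.5 − 8.5(68) = 153.5.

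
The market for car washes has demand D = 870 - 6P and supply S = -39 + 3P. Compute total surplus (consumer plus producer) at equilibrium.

Total surplus = 17424

Equilibrium: 870 - 6P = -39 + 3P gives P* = 101, Q* = 264.
Demand choke price: P = 145; supply starts at P = 13.
CS = ½(145 − 101)(264) = 5808; PS = ½(101 − 13)(264) = 11616.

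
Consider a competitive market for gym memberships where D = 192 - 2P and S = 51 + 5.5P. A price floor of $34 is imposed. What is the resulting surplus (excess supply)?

Equilibrium price would be P* = 18.8, so the floor at 34 binds.
At P = 34: D = 124, S = 238.
Surplus = 238 − 124 = 114.

Surplus = 114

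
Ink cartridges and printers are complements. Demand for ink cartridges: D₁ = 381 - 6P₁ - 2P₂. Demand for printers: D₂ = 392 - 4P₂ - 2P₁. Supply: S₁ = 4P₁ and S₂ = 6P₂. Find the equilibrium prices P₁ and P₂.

P₁ = 1513/48, P₂ = 1579/48

Market 1: 381 - 6P₁ - 2P₂ = 4P₁ → 10P₁ + 2P₂ = 381.
Market 2: 10P₂ + 2P₁ = 392.
Eliminating P₂: 10×(1) − 2×(2) gives 96P₁ = 3026, so P₁ = 1513/48.
Back-substitute into (2): P₂ = (392 − 2×1513/48) / 10 = 1579/48.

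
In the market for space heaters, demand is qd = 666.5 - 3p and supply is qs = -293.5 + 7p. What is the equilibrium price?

p* = 96

Set qd = qs: 666.5 - 3p = -293.5 + 7p.
960 = 10p, so p* = 96.
q* = 666.5 − 3(96) = 378.5.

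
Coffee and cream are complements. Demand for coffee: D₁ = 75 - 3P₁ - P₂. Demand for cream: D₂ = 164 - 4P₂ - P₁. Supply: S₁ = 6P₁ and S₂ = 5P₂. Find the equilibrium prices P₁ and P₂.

Market 1: 75 - 3P₁ - P₂ = 6P₁ → 9P₁ + P₂ = 75.
Market 2: 9P₂ + P₁ = 164.
Eliminating P₂: 9×(1) − 1×(2) gives 80P₁ = 511, so P₁ = 6.3875.
Back-substitute into (2): P₂ = (164 − 1×6.3875) / 9 = 17.5125.

P₁ = 6.3875, P₂ = 17.5125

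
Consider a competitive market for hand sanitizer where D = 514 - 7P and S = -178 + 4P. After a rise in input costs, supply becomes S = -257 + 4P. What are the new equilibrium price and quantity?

P' = 771/11, Q' = 257/11

Original equilibrium: P* = 692/11, Q* = 810/11.
New equilibrium: 514 - 7P = -257 + 4P, so 771 = 11P and P' = 771/11; Q' = 514 − 7(771/11) = 257/11.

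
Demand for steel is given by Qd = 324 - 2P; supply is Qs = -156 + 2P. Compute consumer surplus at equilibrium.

Consumer surplus = 1764

Equilibrium: 324 - 2P = -156 + 2P gives P* = 120, Q* = 84.
Demand choke price (Qd = 0): P = 162.
CS = ½(162 − 120)(84) = 1764.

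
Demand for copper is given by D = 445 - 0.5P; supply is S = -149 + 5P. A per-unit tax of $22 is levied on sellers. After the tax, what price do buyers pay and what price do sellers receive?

Buyers pay $128, sellers receive $106

Pre-tax equilibrium: P* = 108, Q* = 391.
Tax on sellers shifts supply to S = -149 + 5(P − 22) = -259 + 5P.
445 - 0.5P = -259 + 5P gives buyer price Pb = 128; sellers receive Ps = 128 − 22 = 106.
New quantity: Q = 445 − 0.5(128) = 381.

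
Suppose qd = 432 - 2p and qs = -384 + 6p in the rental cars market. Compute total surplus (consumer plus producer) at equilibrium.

Total surplus = 17328

Equilibrium: 432 - 2p = -384 + 6p gives p* = 102, q* = 228.
Demand choke price: p = 216; supply starts at p = 64.
CS = ½(216 − 102)(228) = 12996; PS = ½(102 − 64)(228) = 4332.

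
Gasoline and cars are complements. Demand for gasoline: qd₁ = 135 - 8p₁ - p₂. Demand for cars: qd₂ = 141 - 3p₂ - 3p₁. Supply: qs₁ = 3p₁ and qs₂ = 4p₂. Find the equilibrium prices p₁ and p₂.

Market 1: 135 - 8p₁ - p₂ = 3p₁ → 11p₁ + p₂ = 135.
Market 2: 7p₂ + 3p₁ = 141.
Eliminating p₂: 7×(1) − 1×(2) gives 74p₁ = 804, so p₁ = 402/37.
Back-substitute into (2): p₂ = (141 − 3×402/37) / 7 = 573/37.

p₁ = 402/37, p₂ = 573/37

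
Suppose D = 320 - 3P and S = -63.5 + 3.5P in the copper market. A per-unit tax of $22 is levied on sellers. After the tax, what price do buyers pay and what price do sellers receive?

Pre-tax equilibrium: P* = 59, Q* = 143.
Tax on sellers shifts supply to S = -63.5 + 3.5(P − 22) = -140.5 + 3.5P.
320 - 3P = -140.5 + 3.5P gives buyer price Pb = 921/13; sellers receive Ps = 921/13 − 22 = 635/13.
New quantity: Q = 320 − 3(921/13) = 1397/13.

Buyers pay 921/13, sellers receive 635/13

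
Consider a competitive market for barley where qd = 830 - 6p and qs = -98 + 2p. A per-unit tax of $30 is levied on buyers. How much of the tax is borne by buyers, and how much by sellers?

Buyers bear $7.5, sellers bear $22.5

Pre-tax equilibrium: p* = 116, q* = 134.
Tax on buyers shifts demand to qd = 830 − 6(p + 30) = 650 - 6p.
650 - 6p = -98 + 2p gives seller price ps = 93.5; buyers pay pb = 93.5 + 30 = 123.5.
New quantity: q = 830 − 6(123.5) = 89.
Buyer burden = 123.5 − 116 = 7.5; seller burden = 116 − 93.5 = 22.5.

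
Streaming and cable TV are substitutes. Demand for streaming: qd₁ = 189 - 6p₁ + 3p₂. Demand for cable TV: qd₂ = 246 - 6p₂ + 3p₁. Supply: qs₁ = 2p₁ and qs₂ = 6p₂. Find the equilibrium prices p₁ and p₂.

Market 1: 189 - 6p₁ + 3p₂ = 2p₁ → 8p₁ - 3p₂ = 189.
Market 2: 12p₂ - 3p₁ = 246.
Eliminating p₂: 12×(1) + 3×(2) gives 87p₁ = 3006, so p₁ = 1002/29.
Back-substitute into (2): p₂ = (246 + 3×1002/29) / 12 = 845/29.

p₁ = 1002/29, p₂ = 845/29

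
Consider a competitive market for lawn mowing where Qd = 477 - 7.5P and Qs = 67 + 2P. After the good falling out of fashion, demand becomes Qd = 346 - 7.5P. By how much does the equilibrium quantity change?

ΔQ = -524/19

Original equilibrium: P* = 820/19, Q* = 2913/19.
New equilibrium: 346 - 7.5P = 67 + 2P, so 279 = 9.5P and P' = 558/19; Q' = 346 − 7.5(558/19) = 2389/19.
Change in quantity: 2389/19 − 2913/19 = -524/19.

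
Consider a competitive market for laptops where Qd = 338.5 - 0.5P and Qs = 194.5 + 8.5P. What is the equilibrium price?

P* = 16

Set Qd = Qs: 338.5 - 0.5P = 194.5 + 8.5P.
144 = 9P, so P* = 16.
Q* = 338.5 − 0.5(16) = 330.5.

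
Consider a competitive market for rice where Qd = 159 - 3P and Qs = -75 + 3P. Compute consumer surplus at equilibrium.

Consumer surplus = 294

Equilibrium: 159 - 3P = -75 + 3P gives P* = 39, Q* = 42.
Demand choke price (Qd = 0): P = 53.
CS = ½(53 − 39)(42) = 294.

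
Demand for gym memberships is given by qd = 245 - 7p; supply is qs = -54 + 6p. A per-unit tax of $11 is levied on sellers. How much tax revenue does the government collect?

Tax revenue = 6930/13

Pre-tax equilibrium: p* = 23, q* = 84.
Tax on sellers shifts supply to qs = -54 + 6(p − 11) = -120 + 6p.
245 - 7p = -120 + 6p gives buyer price pb = 365/13; sellers receive ps = 365/13 − 11 = 222/13.
New quantity: q = 245 − 7(365/13) = 630/13.
Revenue = 11 × 630/13 = 6930/13.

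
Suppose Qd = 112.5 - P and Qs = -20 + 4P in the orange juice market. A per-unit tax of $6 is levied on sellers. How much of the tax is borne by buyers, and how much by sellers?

Buyers bear $4.8, sellers bear $1.2

Pre-tax equilibrium: P* = 26.5, Q* = 86.
Tax on sellers shifts supply to Qs = -20 + 4(P − 6) = -44 + 4P.
112.5 - P = -44 + 4P gives buyer price Pb = 31.3; sellers receive Ps = 31.3 − 6 = 25.3.
New quantity: Q = 112.5 − 1(31.3) = 81.2.
Buyer burden = 31.3 − 26.5 = 4.8; seller burden = 26.5 − 25.3 = 1.2.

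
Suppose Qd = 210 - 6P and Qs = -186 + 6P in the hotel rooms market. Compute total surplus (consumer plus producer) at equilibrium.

Total surplus = 24

Equilibrium: 210 - 6P = -186 + 6P gives P* = 33, Q* = 12.
Demand choke price: P = 35; supply starts at P = 31.
CS = ½(35 − 33)(12) = 12; PS = ½(33 − 31)(12) = 12.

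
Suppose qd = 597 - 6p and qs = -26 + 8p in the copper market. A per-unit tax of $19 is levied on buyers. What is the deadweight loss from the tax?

Pre-tax equilibrium: p* = 44.5, q* = 330.
Tax on buyers shifts demand to qd = 597 − 6(p + 19) = 483 - 6p.
483 - 6p = -26 + 8p gives seller price ps = 509/14; buyers pay pb = 509/14 + 19 = 775/14.
New quantity: q = 597 − 6(775/14) = 1854/7.
DWL = ½ × 19 × (330 − 1854/7) = 4332/7.

Deadweight loss = 4332/7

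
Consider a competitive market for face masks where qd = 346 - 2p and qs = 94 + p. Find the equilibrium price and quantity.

p* = 84, q* = 178

Set qd = qs: 346 - 2p = 94 + p.
252 = 3p, so p* = 84.
q* = 346 − 2(84) = 178.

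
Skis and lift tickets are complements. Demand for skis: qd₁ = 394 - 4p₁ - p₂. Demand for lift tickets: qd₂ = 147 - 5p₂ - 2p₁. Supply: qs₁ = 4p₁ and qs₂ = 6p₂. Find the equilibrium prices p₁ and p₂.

Market 1: 394 - 4p₁ - p₂ = 4p₁ → 8p₁ + p₂ = 394.
Market 2: 11p₂ + 2p₁ = 147.
Eliminating p₂: 11×(1) − 1×(2) gives 86p₁ = 4187, so p₁ = 4187/86.
Back-substitute into (2): p₂ = (147 − 2×4187/86) / 11 = 194/43.

p₁ = 4187/86, p₂ = 194/43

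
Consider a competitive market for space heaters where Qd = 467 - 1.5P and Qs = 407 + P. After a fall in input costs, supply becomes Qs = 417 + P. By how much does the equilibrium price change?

ΔP = -4

Original equilibrium: P* = 24, Q* = 431.
New equilibrium: 467 - 1.5P = 417 + P, so 50 = 2.5P and P' = 20; Q' = 467 − 1.5(20) = 437.
Change in price: 20 − 24 = -4.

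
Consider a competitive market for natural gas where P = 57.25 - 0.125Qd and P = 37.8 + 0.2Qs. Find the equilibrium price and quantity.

P* = 647/13, Q* = 778/13

Set the two price expressions equal: 57.25 - 0.125Q = 37.8 + 0.2Q.
19.45 = 0.325Q, so Q* = 778/13.
P* = 57.25 − (0.125)(778/13) = 647/13.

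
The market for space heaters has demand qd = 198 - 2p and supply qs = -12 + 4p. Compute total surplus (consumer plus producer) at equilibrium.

Equilibrium: 198 - 2p = -12 + 4p gives p* = 35, q* = 128.
Demand choke price: p = 99; supply starts at p = 3.
CS = ½(99 − 35)(128) = 4096; PS = ½(35 − 3)(128) = 2048.

Total surplus = 6144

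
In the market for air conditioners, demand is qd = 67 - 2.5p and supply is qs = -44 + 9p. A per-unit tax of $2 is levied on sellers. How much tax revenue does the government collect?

Pre-tax equilibrium: p* = 222/23, q* = 986/23.
Tax on sellers shifts supply to qs = -44 + 9(p − 2) = -62 + 9p.
67 - 2.5p = -62 + 9p gives buyer price pb = 258/23; sellers receive ps = 258/23 − 2 = 212/23.
New quantity: q = 67 − 2.5(258/23) = 896/23.
Revenue = 2 × 896/23 = 1792/23.

Tax revenue = 1792/23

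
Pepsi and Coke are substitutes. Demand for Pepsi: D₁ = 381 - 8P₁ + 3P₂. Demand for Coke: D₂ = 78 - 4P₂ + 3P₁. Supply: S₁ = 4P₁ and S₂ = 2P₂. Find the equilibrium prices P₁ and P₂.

P₁ = 40, P₂ = 33

Market 1: 381 - 8P₁ + 3P₂ = 4P₁ → 12P₁ - 3P₂ = 381.
Market 2: 6P₂ - 3P₁ = 78.
Eliminating P₂: 6×(1) + 3×(2) gives 63P₁ = 2520, so P₁ = 40.
Back-substitute into (2): P₂ = (78 + 3×40) / 6 = 33.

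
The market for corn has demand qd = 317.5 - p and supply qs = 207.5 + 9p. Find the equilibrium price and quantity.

p* = 11, q* = 306.5

Set qd = qs: 317.5 - p = 207.5 + 9p.
110 = 10p, so p* = 11.
q* = 317.5 − 1(11) = 306.5.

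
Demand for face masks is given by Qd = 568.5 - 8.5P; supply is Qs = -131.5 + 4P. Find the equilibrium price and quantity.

P* = 56, Q* = 92.5

Set Qd = Qs: 568.5 - 8.5P = -131.5 + 4P.
700 = 12.5P, so P* = 56.
Q* = 568.5 − 8.5(56) = 92.5.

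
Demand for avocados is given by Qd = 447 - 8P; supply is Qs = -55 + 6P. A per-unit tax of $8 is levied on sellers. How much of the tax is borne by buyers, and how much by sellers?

Buyers bear 24/7, sellers bear 32/7

Pre-tax equilibrium: P* = 251/7, Q* = 1121/7.
Tax on sellers shifts supply to Qs = -55 + 6(P − 8) = -103 + 6P.
447 - 8P = -103 + 6P gives buyer price Pb = 275/7; sellers receive Ps = 275/7 − 8 = 219/7.
New quantity: Q = 447 − 8(275/7) = 929/7.
Buyer burden = 275/7 − 251/7 = 24/7; seller burden = 251/7 − 219/7 = 32/7.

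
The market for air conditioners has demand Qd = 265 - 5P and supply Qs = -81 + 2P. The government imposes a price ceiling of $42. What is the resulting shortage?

Equilibrium price would be P* = 346/7, so the ceiling at 42 binds.
At P = 42: Qd = 265 − 5(42) = 55, Qs = -81 + 2(42) = 3.
Shortage = 55 − 3 = 52.

Shortage = 52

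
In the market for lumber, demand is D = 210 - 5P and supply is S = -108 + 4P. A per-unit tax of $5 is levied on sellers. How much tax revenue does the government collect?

Tax revenue = 1000/9

Pre-tax equilibrium: P* = 106/3, Q* = 100/3.
Tax on sellers shifts supply to S = -108 + 4(P − 5) = -128 + 4P.
210 - 5P = -128 + 4P gives buyer price Pb = 338/9; sellers receive Ps = 338/9 − 5 = 293/9.
New quantity: Q = 210 − 5(338/9) = 200/9.
Revenue = 5 × 200/9 = 1000/9.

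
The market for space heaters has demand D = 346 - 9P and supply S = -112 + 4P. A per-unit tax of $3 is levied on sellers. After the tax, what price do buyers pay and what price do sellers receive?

Pre-tax equilibrium: P* = 458/13, Q* = 376/13.
Tax on sellers shifts supply to S = -112 + 4(P − 3) = -124 + 4P.
346 - 9P = -124 + 4P gives buyer price Pb = 470/13; sellers receive Ps = 470/13 − 3 = 431/13.
New quantity: Q = 346 − 9(470/13) = 268/13.

Buyers pay 470/13, sellers receive 431/13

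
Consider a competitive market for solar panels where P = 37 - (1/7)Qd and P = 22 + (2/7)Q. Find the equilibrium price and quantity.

Set the two price expressions equal: 37 - (1/7)Q = 22 + (2/7)Q.
15 = (3/7)Q, so Q* = 35.
P* = 37 − (1/7)(35) = 32.

P* = 32, Q* = 35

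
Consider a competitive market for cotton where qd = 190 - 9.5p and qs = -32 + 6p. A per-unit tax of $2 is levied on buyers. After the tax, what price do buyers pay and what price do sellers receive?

Buyers pay 468/31, sellers receive 406/31

Pre-tax equilibrium: p* = 444/31, q* = 1672/31.
Tax on buyers shifts demand to qd = 190 − 9.5(p + 2) = 171 - 9.5p.
171 - 9.5p = -32 + 6p gives seller price ps = 406/31; buyers pay pb = 406/31 + 2 = 468/31.
New quantity: q = 190 − 9.5(468/31) = 1444/31.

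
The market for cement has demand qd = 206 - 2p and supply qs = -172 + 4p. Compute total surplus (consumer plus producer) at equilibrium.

Total surplus = 2400

Equilibrium: 206 - 2p = -172 + 4p gives p* = 63, q* = 80.
Demand choke price: p = 103; supply starts at p = 43.
CS = ½(103 − 63)(80) = 1600; PS = ½(63 − 43)(80) = 800.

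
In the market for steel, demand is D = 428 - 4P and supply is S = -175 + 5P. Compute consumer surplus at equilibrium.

Consumer surplus = 3200

Equilibrium: 428 - 4P = -175 + 5P gives P* = 67, Q* = 160.
Demand choke price (D = 0): P = 107.
CS = ½(107 − 67)(160) = 3200.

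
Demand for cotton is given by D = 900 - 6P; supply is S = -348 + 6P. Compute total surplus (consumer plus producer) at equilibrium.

Equilibrium: 900 - 6P = -348 + 6P gives P* = 104, Q* = 276.
Demand choke price: P = 150; supply starts at P = 58.
CS = ½(150 − 104)(276) = 6348; PS = ½(104 − 58)(276) = 6348.

Total surplus = 12696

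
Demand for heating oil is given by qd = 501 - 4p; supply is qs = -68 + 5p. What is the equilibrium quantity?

q* = 2233/9

Set qd = qs: 501 - 4p = -68 + 5p.
569 = 9p, so p* = 569/9.
q* = 501 − 4(569/9) = 2233/9.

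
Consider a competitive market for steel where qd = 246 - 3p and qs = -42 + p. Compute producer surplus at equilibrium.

Producer surplus = 450

Equilibrium: 246 - 3p = -42 + p gives p* = 72, q* = 30.
Supply starts at p = 42 (where qs = 0).
PS = ½(72 − 42)(30) = 450.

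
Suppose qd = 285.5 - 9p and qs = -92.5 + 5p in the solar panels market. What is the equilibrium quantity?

Set qd = qs: 285.5 - 9p = -92.5 + 5p.
378 = 14p, so p* = 27.
q* = 285.5 − 9(27) = 42.5.

q* = 42.5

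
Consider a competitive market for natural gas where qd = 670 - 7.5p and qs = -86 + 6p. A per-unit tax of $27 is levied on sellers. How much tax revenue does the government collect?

Pre-tax equilibrium: p* = 56, q* = 250.
Tax on sellers shifts supply to qs = -86 + 6(p − 27) = -248 + 6p.
670 - 7.5p = -248 + 6p gives buyer price pb = 68; sellers receive ps = 68 − 27 = 41.
New quantity: q = 670 − 7.5(68) = 160.
Revenue = 27 × 160 = 4320.

Tax revenue = 4320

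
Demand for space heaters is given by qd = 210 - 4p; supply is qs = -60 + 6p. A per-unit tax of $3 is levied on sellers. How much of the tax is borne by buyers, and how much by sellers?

Buyers bear $1.8, sellers bear $1.2

Pre-tax equilibrium: p* = 27, q* = 102.
Tax on sellers shifts supply to qs = -60 + 6(p − 3) = -78 + 6p.
210 - 4p = -78 + 6p gives buyer price pb = 28.8; sellers receive ps = 28.8 − 3 = 25.8.
New quantity: q = 210 − 4(28.8) = 94.8.
Buyer burden = 28.8 − 27 = 1.8; seller burden = 27 − 25.8 = 1.2.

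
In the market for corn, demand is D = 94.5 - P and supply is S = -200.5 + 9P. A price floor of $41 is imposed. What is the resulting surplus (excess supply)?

Surplus = 115

Equilibrium price would be P* = 29.5, so the floor at 41 binds.
At P = 41: D = 53.5, S = 168.5.
Surplus = 168.5 − 53.5 = 115.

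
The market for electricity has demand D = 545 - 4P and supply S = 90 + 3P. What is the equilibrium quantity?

Set D = S: 545 - 4P = 90 + 3P.
455 = 7P, so P* = 65.
Q* = 545 − 4(65) = 285.

Q* = 285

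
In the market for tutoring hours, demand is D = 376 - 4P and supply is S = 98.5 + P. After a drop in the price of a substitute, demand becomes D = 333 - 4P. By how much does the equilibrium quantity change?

Original equilibrium: P* = 55.5, Q* = 154.
New equilibrium: 333 - 4P = 98.5 + P, so 234.5 = 5P and P' = 46.9; Q' = 333 − 4(46.9) = 145.4.
Change in quantity: 145.4 − 154 = -8.6.

ΔQ = -8.6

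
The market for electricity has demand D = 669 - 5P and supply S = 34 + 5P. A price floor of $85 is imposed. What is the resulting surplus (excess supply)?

Surplus = 215

Equilibrium price would be P* = 63.5, so the floor at 85 binds.
At P = 85: D = 244, S = 459.
Surplus = 459 − 244 = 215.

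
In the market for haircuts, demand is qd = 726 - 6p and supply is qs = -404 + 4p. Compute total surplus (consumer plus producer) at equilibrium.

Equilibrium: 726 - 6p = -404 + 4p gives p* = 113, q* = 48.
Demand choke price: p = 121; supply starts at p = 101.
CS = ½(121 − 113)(48) = 192; PS = ½(113 − 101)(48) = 288.

Total surplus = 480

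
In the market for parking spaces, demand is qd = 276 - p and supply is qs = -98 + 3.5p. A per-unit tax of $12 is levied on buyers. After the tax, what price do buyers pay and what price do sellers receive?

Buyers pay 832/9, sellers receive 724/9

Pre-tax equilibrium: p* = 748/9, q* = 1736/9.
Tax on buyers shifts demand to qd = 276 − 1(p + 12) = 264 - p.
264 - p = -98 + 3.5p gives seller price ps = 724/9; buyers pay pb = 724/9 + 12 = 832/9.
New quantity: q = 276 − 1(832/9) = 1652/9.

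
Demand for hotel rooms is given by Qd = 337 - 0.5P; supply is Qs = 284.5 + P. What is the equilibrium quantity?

Set Qd = Qs: 337 - 0.5P = 284.5 + P.
52.5 = 1.5P, so P* = 35.
Q* = 337 − 0.5(35) = 319.5.

Q* = 319.5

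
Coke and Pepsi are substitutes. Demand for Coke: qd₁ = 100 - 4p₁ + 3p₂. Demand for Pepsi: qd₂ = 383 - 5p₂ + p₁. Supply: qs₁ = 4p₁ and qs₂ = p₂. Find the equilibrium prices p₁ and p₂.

Market 1: 100 - 4p₁ + 3p₂ = 4p₁ → 8p₁ - 3p₂ = 100.
Market 2: 6p₂ - p₁ = 383.
Eliminating p₂: 6×(1) + 3×(2) gives 45p₁ = 1749, so p₁ = 583/15.
Back-substitute into (2): p₂ = (383 + 1×583/15) / 6 = 3164/45.

p₁ = 583/15, p₂ = 3164/45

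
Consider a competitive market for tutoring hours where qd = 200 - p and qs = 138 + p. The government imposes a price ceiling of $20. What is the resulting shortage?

Shortage = 22

Equilibrium price would be p* = 31, so the ceiling at 20 binds.
At p = 20: qd = 200 − 1(20) = 180, qs = 138 + 1(20) = 158.
Shortage = 180 − 158 = 22.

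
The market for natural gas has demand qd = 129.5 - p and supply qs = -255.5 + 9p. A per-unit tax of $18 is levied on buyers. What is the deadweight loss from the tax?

Deadweight loss = 145.8

Pre-tax equilibrium: p* = 38.5, q* = 91.
Tax on buyers shifts demand to qd = 129.5 − 1(p + 18) = 111.5 - p.
111.5 - p = -255.5 + 9p gives seller price ps = 36.7; buyers pay pb = 36.7 + 18 = 54.7.
New quantity: q = 129.5 − 1(54.7) = 74.8.
DWL = ½ × 18 × (91 − 74.8) = 145.8.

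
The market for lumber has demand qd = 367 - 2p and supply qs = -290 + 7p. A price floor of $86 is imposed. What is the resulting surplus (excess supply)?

Surplus = 117

Equilibrium price would be p* = 73, so the floor at 86 binds.
At p = 86: qd = 195, qs = 312.
Surplus = 312 − 195 = 117.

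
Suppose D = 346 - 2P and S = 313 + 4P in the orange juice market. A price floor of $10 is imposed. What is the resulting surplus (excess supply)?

Equilibrium price would be P* = 5.5, so the floor at 10 binds.
At P = 10: D = 326, S = 353.
Surplus = 353 − 326 = 27.

Surplus = 27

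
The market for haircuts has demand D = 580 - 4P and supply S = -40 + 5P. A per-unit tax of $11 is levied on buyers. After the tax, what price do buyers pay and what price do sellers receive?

Pre-tax equilibrium: P* = 620/9, Q* = 2740/9.
Tax on buyers shifts demand to D = 580 − 4(P + 11) = 536 - 4P.
536 - 4P = -40 + 5P gives seller price Ps = 64; buyers pay Pb = 64 + 11 = 75.
New quantity: Q = 580 − 4(75) = 280.

Buyers pay $75, sellers receive $64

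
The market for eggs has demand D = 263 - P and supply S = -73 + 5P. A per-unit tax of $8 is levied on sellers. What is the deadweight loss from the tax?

Pre-tax equilibrium: P* = 56, Q* = 207.
Tax on sellers shifts supply to S = -73 + 5(P − 8) = -113 + 5P.
263 - P = -113 + 5P gives buyer price Pb = 188/3; sellers receive Ps = 188/3 − 8 = 164/3.
New quantity: Q = 263 − 1(188/3) = 601/3.
DWL = ½ × 8 × (207 − 601/3) = 80/3.

Deadweight loss = 80/3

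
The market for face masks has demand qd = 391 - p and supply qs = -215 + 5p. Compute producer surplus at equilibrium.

Producer surplus = 8410

Equilibrium: 391 - p = -215 + 5p gives p* = 101, q* = 290.
Supply starts at p = 43 (where qs = 0).
PS = ½(101 − 43)(290) = 8410.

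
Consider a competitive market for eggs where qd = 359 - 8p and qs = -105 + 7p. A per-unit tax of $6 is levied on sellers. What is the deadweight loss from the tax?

Deadweight loss = 67.2

Pre-tax equilibrium: p* = 464/15, q* = 1673/15.
Tax on sellers shifts supply to qs = -105 + 7(p − 6) = -147 + 7p.
359 - 8p = -147 + 7p gives buyer price pb = 506/15; sellers receive ps = 506/15 − 6 = 416/15.
New quantity: q = 359 − 8(506/15) = 1337/15.
DWL = ½ × 6 × (1673/15 − 1337/15) = 67.2.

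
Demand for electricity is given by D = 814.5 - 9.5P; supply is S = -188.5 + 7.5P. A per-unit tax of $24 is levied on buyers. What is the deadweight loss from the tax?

Pre-tax equilibrium: P* = 59, Q* = 254.
Tax on buyers shifts demand to D = 814.5 − 9.5(P + 24) = 586.5 - 9.5P.
586.5 - 9.5P = -188.5 + 7.5P gives seller price Ps = 775/17; buyers pay Pb = 775/17 + 24 = 1183/17.
New quantity: Q = 814.5 − 9.5(1183/17) = 2608/17.
DWL = ½ × 24 × (254 − 2608/17) = 20520/17.

Deadweight loss = 20520/17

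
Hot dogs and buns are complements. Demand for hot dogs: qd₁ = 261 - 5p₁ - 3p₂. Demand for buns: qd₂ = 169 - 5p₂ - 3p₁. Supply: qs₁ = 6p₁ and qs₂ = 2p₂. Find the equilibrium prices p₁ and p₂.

p₁ = 330/17, p₂ = 269/17

Market 1: 261 - 5p₁ - 3p₂ = 6p₁ → 11p₁ + 3p₂ = 261.
Market 2: 7p₂ + 3p₁ = 169.
Eliminating p₂: 7×(1) − 3×(2) gives 68p₁ = 1320, so p₁ = 330/17.
Back-substitute into (2): p₂ = (169 − 3×330/17) / 7 = 269/17.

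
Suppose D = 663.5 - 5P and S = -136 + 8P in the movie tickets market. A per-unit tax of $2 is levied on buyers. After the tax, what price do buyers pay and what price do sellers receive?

Buyers pay 1631/26, sellers receive 1579/26

Pre-tax equilibrium: P* = 61.5, Q* = 356.
Tax on buyers shifts demand to D = 663.5 − 5(P + 2) = 653.5 - 5P.
653.5 - 5P = -136 + 8P gives seller price Ps = 1579/26; buyers pay Pb = 1579/26 + 2 = 1631/26.
New quantity: Q = 663.5 − 5(1631/26) = 4548/13.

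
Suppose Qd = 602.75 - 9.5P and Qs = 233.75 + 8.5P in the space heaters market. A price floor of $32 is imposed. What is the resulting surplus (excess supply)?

Surplus = 207

Equilibrium price would be P* = 20.5, so the floor at 32 binds.
At P = 32: Qd = 298.75, Qs = 505.75.
Surplus = 505.75 − 298.75 = 207.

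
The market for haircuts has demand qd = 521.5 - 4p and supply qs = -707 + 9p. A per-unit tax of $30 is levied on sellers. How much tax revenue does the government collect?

Tax revenue = 23565/13

Pre-tax equilibrium: p* = 94.5, q* = 143.5.
Tax on sellers shifts supply to qs = -707 + 9(p − 30) = -977 + 9p.
521.5 - 4p = -977 + 9p gives buyer price pb = 2997/26; sellers receive ps = 2997/26 − 30 = 2217/26.
New quantity: q = 521.5 − 4(2997/26) = 1571/26.
Revenue = 30 × 1571/26 = 23565/13.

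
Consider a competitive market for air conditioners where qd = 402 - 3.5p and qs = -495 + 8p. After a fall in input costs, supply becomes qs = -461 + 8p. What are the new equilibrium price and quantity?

Original equilibrium: p* = 78, q* = 129.
New equilibrium: 402 - 3.5p = -461 + 8p, so 863 = 11.5p and p' = 1726/23; q' = 402 − 3.5(1726/23) = 3205/23.

p' = 1726/23, q' = 3205/23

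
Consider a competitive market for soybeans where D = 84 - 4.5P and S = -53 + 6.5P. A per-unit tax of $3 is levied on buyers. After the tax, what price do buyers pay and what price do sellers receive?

Buyers pay 313/22, sellers receive 247/22

Pre-tax equilibrium: P* = 137/11, Q* = 615/22.
Tax on buyers shifts demand to D = 84 − 4.5(P + 3) = 70.5 - 4.5P.
70.5 - 4.5P = -53 + 6.5P gives seller price Ps = 247/22; buyers pay Pb = 247/22 + 3 = 313/22.
New quantity: Q = 84 − 4.5(313/22) = 879/44.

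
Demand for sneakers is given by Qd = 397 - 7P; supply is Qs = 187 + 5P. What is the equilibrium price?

P* = 17.5

Set Qd = Qs: 397 - 7P = 187 + 5P.
210 = 12P, so P* = 17.5.
Q* = 397 − 7(17.5) = 274.5.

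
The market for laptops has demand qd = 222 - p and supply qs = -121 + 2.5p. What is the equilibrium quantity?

q* = 124

Set qd = qs: 222 - p = -121 + 2.5p.
343 = 3.5p, so p* = 98.
q* = 222 − 1(98) = 124.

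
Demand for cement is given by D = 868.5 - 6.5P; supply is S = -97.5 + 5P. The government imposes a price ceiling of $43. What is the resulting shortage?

Shortage = 471.5

Equilibrium price would be P* = 84, so the ceiling at 43 binds.
At P = 43: D = 868.5 − 6.5(43) = 589, S = -97.5 + 5(43) = 117.5.
Shortage = 589 − 117.5 = 471.5.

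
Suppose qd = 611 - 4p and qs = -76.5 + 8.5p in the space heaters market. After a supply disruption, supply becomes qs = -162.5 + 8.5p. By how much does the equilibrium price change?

Original equilibrium: p* = 55, q* = 391.
New equilibrium: 611 - 4p = -162.5 + 8.5p, so 773.5 = 12.5p and p' = 61.88; q' = 611 − 4(61.88) = 363.48.
Change in price: 61.88 − 55 = 6.88.

Δp = 6.88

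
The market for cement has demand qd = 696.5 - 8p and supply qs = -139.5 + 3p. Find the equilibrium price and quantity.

p* = 76, q* = 88.5

Set qd = qs: 696.5 - 8p = -139.5 + 3p.
836 = 11p, so p* = 76.
q* = 696.5 − 8(76) = 88.5.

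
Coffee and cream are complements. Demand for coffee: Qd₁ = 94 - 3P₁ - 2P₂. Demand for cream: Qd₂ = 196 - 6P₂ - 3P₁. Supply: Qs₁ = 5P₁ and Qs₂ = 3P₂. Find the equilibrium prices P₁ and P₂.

P₁ = 227/33, P₂ = 643/33

Market 1: 94 - 3P₁ - 2P₂ = 5P₁ → 8P₁ + 2P₂ = 94.
Market 2: 9P₂ + 3P₁ = 196.
Eliminating P₂: 9×(1) − 2×(2) gives 66P₁ = 454, so P₁ = 227/33.
Back-substitute into (2): P₂ = (196 − 3×227/33) / 9 = 643/33.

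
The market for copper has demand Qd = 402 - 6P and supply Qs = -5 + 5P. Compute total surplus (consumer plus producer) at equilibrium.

Equilibrium: 402 - 6P = -5 + 5P gives P* = 37, Q* = 180.
Demand choke price: P = 67; supply starts at P = 1.
CS = ½(67 − 37)(180) = 2700; PS = ½(37 − 1)(180) = 3240.

Total surplus = 5940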